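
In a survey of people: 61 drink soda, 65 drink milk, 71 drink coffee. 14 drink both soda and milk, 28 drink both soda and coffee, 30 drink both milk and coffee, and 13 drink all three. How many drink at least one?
|A∪B∪C| = 61+65+71-14-28-30+13 = 138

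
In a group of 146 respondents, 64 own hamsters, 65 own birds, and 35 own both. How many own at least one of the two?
|A∪B| = |A| + |B| - |A∩B| = 64 + 65 - 35 = 94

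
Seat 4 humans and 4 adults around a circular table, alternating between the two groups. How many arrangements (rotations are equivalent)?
Fix one of the humans: (4-1)! ways for the remaining humans, × 4! ways for the adults = 6 × 24 = 144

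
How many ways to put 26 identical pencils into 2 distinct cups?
C(26+2-1, 2-1) = C(27, 1) = 27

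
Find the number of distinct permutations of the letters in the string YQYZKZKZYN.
10! / (3! × 2! × 1! × 3! × 1!) = 50400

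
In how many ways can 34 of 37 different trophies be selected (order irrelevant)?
C(37,34) = 37!/(34!×3!) = 7770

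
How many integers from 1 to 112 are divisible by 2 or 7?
⌊112/2⌋ + ⌊112/7⌋ - ⌊112/14⌋ = 56 + 16 - 8 = 64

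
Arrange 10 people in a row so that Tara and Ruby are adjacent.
Treat as block: (10-1)! × 2! = 362880 × 2 = 725760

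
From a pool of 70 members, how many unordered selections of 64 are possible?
C(70,64) = 70!/(64!×6!) = 131115985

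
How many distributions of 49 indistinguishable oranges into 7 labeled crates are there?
C(49+7-1, 7-1) = C(55, 6) = 28989675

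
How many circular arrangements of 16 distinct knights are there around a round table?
Circular: fix one position, arrange the rest. (16-1)! = 1307674368000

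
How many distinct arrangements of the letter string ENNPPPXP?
8! / (4! × 1! × 1! × 2!) = 840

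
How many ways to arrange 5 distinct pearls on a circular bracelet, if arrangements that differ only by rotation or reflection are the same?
(5-1)!/2 = 24/2 = 12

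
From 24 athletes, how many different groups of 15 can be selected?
C(24,15) = 24!/(15!×9!) = 1307504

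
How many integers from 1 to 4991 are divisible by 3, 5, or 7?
⌊4991/3⌋+⌊4991/5⌋+⌊4991/7⌋ - ⌊4991/15⌋-⌊4991/21⌋-⌊4991/35⌋ + ⌊4991/105⌋ = 1663+998+713 - 332-237-142 + 47 = 2710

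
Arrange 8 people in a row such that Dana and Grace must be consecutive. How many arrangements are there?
Treat the 2 as one block: (8-2+1)! × 2! = 5040 × 2 = 10080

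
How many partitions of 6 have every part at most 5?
Let r_j(i) = number of partitions of i into parts ≤ j, for i = 0..6. r_1(i) = 1 for all i; r_j(i) = r_{j-1}(i) + r_j(i-j). Rows j = 2..5: ≤2: 1 1 2 2 3 3 4; ≤3: 1 1 2 3 4 5 7; ≤4: 1 1 2 3 5 6 9; ≤5: 1 1 2 3 5 7 10. r_5(6) = 10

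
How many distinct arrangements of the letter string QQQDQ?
5! / (1! × 4!) = 5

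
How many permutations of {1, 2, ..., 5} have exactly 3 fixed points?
Choose the 3 fixed points C(5,3) = 10, derange the rest: !2 = Σ_{j=0}^{2} (-1)^j·2!/j! = 2 - 2 + 1 = 1. Product = 10 × 1 = 10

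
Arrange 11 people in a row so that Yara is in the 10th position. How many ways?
Fix one position: (11-1)! = 3628800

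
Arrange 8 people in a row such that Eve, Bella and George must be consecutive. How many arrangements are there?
Treat the 3 as one block: (8-3+1)! × 3! = 720 × 6 = 4320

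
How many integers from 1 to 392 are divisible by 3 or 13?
⌊392/3⌋ + ⌊392/13⌋ - ⌊392/39⌋ = 130 + 30 - 10 = 150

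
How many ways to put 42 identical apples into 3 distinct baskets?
C(42+3-1, 3-1) = C(44, 2) = 946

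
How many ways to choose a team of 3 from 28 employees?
C(28,3) = 28!/(3!×25!) = 3276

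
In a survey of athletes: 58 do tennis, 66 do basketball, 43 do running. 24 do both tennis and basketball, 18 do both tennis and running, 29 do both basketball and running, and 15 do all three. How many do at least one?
|A∪B∪C| = 58+66+43-24-18-29+15 = 111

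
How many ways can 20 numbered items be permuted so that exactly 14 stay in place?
Choose the 14 fixed points C(20,14) = 38760, derange the rest: !6 = Σ_{j=0}^{6} (-1)^j·6!/j! = 720 - 720 + 360 - 120 + 30 - 6 + 1 = 265. Product = 38760 × 265 = 10271400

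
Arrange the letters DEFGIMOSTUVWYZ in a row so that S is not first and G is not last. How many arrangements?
By inclusion-exclusion: 14! - 2×(14-1)! + (14-2)! = 87178291200 - 12454041600 + 479001600 = 75203251200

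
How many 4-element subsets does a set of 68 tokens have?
C(68,4) = 68!/(4!×64!) = 814385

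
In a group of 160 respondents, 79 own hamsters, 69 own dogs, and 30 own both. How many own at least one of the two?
|A∪B| = |A| + |B| - |A∩B| = 79 + 69 - 30 = 118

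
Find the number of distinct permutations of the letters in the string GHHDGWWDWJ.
10! / (2! × 2! × 3! × 1! × 2!) = 75600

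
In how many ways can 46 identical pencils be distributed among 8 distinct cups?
C(46+8-1, 8-1) = C(53, 7) = 154143080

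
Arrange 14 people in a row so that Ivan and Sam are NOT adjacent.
Total - adjacent = 14! - (14-1)!×2 = 87178291200 - 12454041600 = 74724249600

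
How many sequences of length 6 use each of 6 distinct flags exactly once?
6! = 720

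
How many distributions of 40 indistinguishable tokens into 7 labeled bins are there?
C(40+7-1, 7-1) = C(46, 6) = 9366819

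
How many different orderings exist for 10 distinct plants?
10! = 3628800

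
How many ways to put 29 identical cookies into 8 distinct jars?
C(29+8-1, 8-1) = C(36, 7) = 8347680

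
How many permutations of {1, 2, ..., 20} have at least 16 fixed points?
Exactly j fixed points: C(20,j)·!(20-j); sum over j ≥ 16 (derangement numbers via !m = (m-1)·(!(m-1) + !(m-2)): !0..!4 = 1, 0, 1, 2, 9). Σ_{j=16}^{20} C(20,j)·!(20-j) = C(20,16)·!4 + C(20,17)·!3 + C(20,18)·!2 + C(20,19)·!1 + C(20,20)·!0 = 4845·9 + 1140·2 + 190·1 + 20·0 + 1·1 = 46076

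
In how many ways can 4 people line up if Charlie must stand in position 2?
Fix one position: (4-1)! = 6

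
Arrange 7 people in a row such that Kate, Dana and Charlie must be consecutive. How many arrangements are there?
Treat the 3 as one block: (7-3+1)! × 3! = 120 × 6 = 720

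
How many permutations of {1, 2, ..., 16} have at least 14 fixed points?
Exactly j fixed points: C(16,j)·!(16-j); sum over j ≥ 14 (derangement numbers via !m = (m-1)·(!(m-1) + !(m-2)): !0..!2 = 1, 0, 1). Σ_{j=14}^{16} C(16,j)·!(16-j) = C(16,14)·!2 + C(16,15)·!1 + C(16,16)·!0 = 120·1 + 16·0 + 1·1 = 121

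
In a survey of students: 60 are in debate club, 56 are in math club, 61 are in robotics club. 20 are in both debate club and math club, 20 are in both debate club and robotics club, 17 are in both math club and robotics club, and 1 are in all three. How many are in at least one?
|A∪B∪C| = 60+56+61-20-20-17+1 = 121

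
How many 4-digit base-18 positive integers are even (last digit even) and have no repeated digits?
Last∈{0,2,4,6,8,10,12,14,16}. Last=0: 4080. Last nonzero: 8×16×P(16,2) = 30720. Total = 34800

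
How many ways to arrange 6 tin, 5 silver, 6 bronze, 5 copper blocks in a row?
22! / (6! × 5! × 6! × 5!) = 150570227808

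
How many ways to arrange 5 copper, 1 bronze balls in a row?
6! / (5! × 1!) = 6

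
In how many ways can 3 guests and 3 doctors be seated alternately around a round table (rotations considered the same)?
Fix one of the guests: (3-1)! ways for the remaining guests, × 3! ways for the doctors = 2 × 6 = 12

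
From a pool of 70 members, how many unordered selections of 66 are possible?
C(70,66) = 70!/(66!×4!) = 916895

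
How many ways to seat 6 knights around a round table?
Circular: fix one position, arrange the rest. (6-1)! = 120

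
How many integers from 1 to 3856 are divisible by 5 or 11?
⌊3856/5⌋ + ⌊3856/11⌋ - ⌊3856/55⌋ = 771 + 350 - 70 = 1051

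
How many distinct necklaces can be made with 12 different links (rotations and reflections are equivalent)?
(12-1)!/2 = 39916800/2 = 19958400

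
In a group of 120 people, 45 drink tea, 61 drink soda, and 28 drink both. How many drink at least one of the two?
|A∪B| = |A| + |B| - |A∩B| = 45 + 61 - 28 = 78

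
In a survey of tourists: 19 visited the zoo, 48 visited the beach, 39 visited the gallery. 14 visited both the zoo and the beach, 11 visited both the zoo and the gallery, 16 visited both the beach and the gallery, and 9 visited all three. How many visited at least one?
|A∪B∪C| = 19+48+39-14-11-16+9 = 74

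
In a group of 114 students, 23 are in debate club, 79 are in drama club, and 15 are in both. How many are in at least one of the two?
|A∪B| = |A| + |B| - |A∩B| = 23 + 79 - 15 = 87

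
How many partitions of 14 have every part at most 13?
Let r_j(i) = number of partitions of i into parts ≤ j, for i = 0..14. r_1(i) = 1 for all i; r_j(i) = r_{j-1}(i) + r_j(i-j). Rows j = 2..13: ≤2: 1 1 2 2 3 3 4 4 5 5 6 6 7 7 8; ≤3: 1 1 2 3 4 5 7 8 10 12 14 16 19 21 24; ≤4: 1 1 2 3 5 6 9 11 15 18 23 27 34 39 47; ≤5: 1 1 2 3 5 7 10 13 18 23 30 37 47 57 70; ≤6: 1 1 2 3 5 7 11 14 20 26 35 44 58 71 90; ≤7: 1 1 2 3 5 7 11 15 21 28 38 49 65 82 105; ≤8: 1 1 2 3 5 7 11 15 22 29 40 52 70 89 116; ≤9: 1 1 2 3 5 7 11 15 22 30 41 54 73 94 123; ≤10: 1 1 2 3 5 7 11 15 22 30 42 55 75 97 128; ≤11: 1 1 2 3 5 7 11 15 22 30 42 56 76 99 131; ≤12: 1 1 2 3 5 7 11 15 22 30 42 56 77 100 133; ≤13: 1 1 2 3 5 7 11 15 22 30 42 56 77 101 134. r_13(14) = 134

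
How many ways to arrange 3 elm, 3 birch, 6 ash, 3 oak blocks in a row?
15! / (3! × 3! × 6! × 3!) = 8408400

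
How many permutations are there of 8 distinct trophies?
8! = 40320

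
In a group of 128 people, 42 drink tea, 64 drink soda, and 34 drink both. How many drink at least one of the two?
|A∪B| = |A| + |B| - |A∩B| = 42 + 64 - 34 = 72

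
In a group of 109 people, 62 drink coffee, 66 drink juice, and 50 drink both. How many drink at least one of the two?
|A∪B| = |A| + |B| - |A∩B| = 62 + 66 - 50 = 78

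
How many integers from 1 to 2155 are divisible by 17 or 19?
⌊2155/17⌋ + ⌊2155/19⌋ - ⌊2155/323⌋ = 126 + 113 - 6 = 233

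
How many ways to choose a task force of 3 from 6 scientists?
C(6,3) = 6!/(3!×3!) = 20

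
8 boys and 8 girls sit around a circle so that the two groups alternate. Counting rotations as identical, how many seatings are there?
Fix one of the boys: (8-1)! ways for the remaining boys, × 8! ways for the girls = 5040 × 40320 = 203212800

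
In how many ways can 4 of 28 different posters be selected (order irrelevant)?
C(28,4) = 28!/(4!×24!) = 20475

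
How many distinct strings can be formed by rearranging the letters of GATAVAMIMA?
10! / (1! × 1! × 1! × 1! × 4! × 2!) = 75600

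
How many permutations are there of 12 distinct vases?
12! = 479001600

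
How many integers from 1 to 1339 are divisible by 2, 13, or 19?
⌊1339/2⌋+⌊1339/13⌋+⌊1339/19⌋ - ⌊1339/26⌋-⌊1339/38⌋-⌊1339/247⌋ + ⌊1339/494⌋ = 669+103+70 - 51-35-5 + 2 = 753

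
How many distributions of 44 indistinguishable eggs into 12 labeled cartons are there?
C(44+12-1, 12-1) = C(55, 11) = 119653565850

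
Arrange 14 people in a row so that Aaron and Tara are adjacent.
Treat as block: (14-1)! × 2! = 6227020800 × 2 = 12454041600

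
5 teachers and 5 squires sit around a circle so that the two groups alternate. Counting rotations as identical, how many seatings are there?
Fix one of the teachers: (5-1)! ways for the remaining teachers, × 5! ways for the squires = 24 × 120 = 2880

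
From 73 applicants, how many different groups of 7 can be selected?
C(73,7) = 73!/(7!×66!) = 1629348612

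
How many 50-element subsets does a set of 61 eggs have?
C(61,50) = 61!/(50!×11!) = 418094152866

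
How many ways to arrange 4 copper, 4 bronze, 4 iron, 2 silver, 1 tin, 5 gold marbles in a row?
20! / (4! × 4! × 4! × 2! × 1! × 5!) = 733296564000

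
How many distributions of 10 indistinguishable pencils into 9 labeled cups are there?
C(10+9-1, 9-1) = C(18, 8) = 43758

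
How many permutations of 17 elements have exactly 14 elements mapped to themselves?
Choose the 14 fixed points C(17,14) = 680, derange the rest: !3 = Σ_{j=0}^{3} (-1)^j·3!/j! = 6 - 6 + 3 - 1 = 2. Product = 680 × 2 = 1360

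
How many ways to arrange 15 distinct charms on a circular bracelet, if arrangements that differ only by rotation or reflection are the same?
(15-1)!/2 = 87178291200/2 = 43589145600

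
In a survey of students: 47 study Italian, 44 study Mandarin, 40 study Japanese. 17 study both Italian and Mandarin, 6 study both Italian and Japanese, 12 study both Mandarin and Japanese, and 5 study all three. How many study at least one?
|A∪B∪C| = 47+44+40-17-6-12+5 = 101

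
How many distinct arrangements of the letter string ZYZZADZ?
7! / (1! × 4! × 1! × 1!) = 210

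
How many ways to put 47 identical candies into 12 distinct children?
C(47+12-1, 12-1) = C(58, 11) = 227692286640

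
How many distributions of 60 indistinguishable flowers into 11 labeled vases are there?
C(60+11-1, 11-1) = C(70, 10) = 396704524216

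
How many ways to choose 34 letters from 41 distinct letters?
C(41,34) = 41!/(34!×7!) = 22481940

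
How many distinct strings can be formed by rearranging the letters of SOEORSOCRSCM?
12! / (2! × 3! × 1! × 2! × 3! × 1!) = 3326400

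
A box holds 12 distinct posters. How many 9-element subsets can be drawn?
C(12,9) = 12!/(9!×3!) = 220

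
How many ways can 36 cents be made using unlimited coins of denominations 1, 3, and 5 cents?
Coefficient of x^36 in 1/(1-x^1) · 1/(1-x^3) · 1/(1-x^5). Case on j = number of 5-cent coins (j = 0..7); remainder r = 36 - 5j is made from {1,3} in ⌊r/3⌋+1 ways. r = 36, 31, 26, 21, 16, 11, 6, 1 → 13 + 11 + 9 + 8 + 6 + 4 + 3 + 1 = 55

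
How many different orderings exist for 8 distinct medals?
8! = 40320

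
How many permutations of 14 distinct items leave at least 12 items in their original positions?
Exactly j fixed points: C(14,j)·!(14-j); sum over j ≥ 12 (derangement numbers via !m = (m-1)·(!(m-1) + !(m-2)): !0..!2 = 1, 0, 1). Σ_{j=12}^{14} C(14,j)·!(14-j) = C(14,12)·!2 + C(14,13)·!1 + C(14,14)·!0 = 91·1 + 14·0 + 1·1 = 92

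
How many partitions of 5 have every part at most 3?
Let r_j(i) = number of partitions of i into parts ≤ j, for i = 0..5. r_1(i) = 1 for all i; r_j(i) = r_{j-1}(i) + r_j(i-j). Rows j = 2..3: ≤2: 1 1 2 2 3 3; ≤3: 1 1 2 3 4 5. r_3(5) = 5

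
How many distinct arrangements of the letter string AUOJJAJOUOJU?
12! / (4! × 3! × 3! × 2!) = 277200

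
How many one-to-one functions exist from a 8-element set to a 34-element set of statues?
P(34,8) = 34!/(34-8)! = 732058145280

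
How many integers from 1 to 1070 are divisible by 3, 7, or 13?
⌊1070/3⌋+⌊1070/7⌋+⌊1070/13⌋ - ⌊1070/21⌋-⌊1070/39⌋-⌊1070/91⌋ + ⌊1070/273⌋ = 356+152+82 - 50-27-11 + 3 = 505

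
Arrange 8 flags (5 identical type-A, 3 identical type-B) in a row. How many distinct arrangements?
8! / (5! × 3!) = 56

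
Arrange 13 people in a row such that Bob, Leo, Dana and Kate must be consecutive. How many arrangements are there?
Treat the 4 as one block: (13-4+1)! × 4! = 3628800 × 24 = 87091200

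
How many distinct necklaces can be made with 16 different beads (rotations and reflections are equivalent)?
(16-1)!/2 = 1307674368000/2 = 653837184000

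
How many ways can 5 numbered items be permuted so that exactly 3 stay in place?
Choose the 3 fixed points C(5,3) = 10, derange the rest: !2 = Σ_{j=0}^{2} (-1)^j·2!/j! = 2 - 2 + 1 = 1. Product = 10 × 1 = 10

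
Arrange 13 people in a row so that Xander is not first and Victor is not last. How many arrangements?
By inclusion-exclusion: 13! - 2×(13-1)! + (13-2)! = 6227020800 - 958003200 + 39916800 = 5308934400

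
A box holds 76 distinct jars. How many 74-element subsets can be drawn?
C(76,74) = 76!/(74!×2!) = 2850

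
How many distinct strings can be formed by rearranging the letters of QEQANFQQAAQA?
12! / (1! × 1! × 5! × 1! × 4!) = 166320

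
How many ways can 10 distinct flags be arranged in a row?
10! = 3628800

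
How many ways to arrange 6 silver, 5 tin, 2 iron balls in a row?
13! / (6! × 5! × 2!) = 36036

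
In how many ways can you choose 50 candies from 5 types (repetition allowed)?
C(50+5-1, 5-1) = C(54, 4) = 316251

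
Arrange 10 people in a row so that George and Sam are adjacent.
Treat as block: (10-1)! × 2! = 362880 × 2 = 725760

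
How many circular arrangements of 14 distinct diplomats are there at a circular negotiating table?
Circular: fix one position, arrange the rest. (14-1)! = 6227020800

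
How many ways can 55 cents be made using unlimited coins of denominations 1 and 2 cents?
Coefficient of x^55 in 1/(1-x^1) · 1/(1-x^2). Use j coins of 2 for j = 0..⌊55/2⌋ = 27, the rest in 1s: 27 + 1 = 28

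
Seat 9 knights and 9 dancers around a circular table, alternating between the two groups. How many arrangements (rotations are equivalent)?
Fix one of the knights: (9-1)! ways for the remaining knights, × 9! ways for the dancers = 40320 × 362880 = 14631321600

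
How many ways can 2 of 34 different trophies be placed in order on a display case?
P(34,2) = 34!/(34-2)! = 1122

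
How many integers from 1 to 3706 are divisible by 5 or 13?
⌊3706/5⌋ + ⌊3706/13⌋ - ⌊3706/65⌋ = 741 + 285 - 57 = 969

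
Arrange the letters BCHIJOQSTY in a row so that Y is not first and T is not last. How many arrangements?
By inclusion-exclusion: 10! - 2×(10-1)! + (10-2)! = 3628800 - 725760 + 40320 = 2943360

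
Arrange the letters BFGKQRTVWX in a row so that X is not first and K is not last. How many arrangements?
By inclusion-exclusion: 10! - 2×(10-1)! + (10-2)! = 3628800 - 725760 + 40320 = 2943360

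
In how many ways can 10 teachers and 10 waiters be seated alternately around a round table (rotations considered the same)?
Fix one of the teachers: (10-1)! ways for the remaining teachers, × 10! ways for the waiters = 362880 × 3628800 = 1316818944000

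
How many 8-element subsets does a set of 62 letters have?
C(62,8) = 62!/(8!×54!) = 3381098545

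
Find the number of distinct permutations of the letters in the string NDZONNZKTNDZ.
12! / (4! × 2! × 3! × 1! × 1! × 1!) = 1663200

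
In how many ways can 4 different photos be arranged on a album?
4! = 24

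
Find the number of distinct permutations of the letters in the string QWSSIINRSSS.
11! / (5! × 2! × 1! × 1! × 1! × 1!) = 166320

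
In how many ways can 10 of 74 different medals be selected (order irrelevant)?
C(74,10) = 74!/(10!×64!) = 718406958841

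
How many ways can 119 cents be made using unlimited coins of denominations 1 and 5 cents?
Coefficient of x^119 in 1/(1-x^1) · 1/(1-x^5). Use j coins of 5 for j = 0..⌊119/5⌋ = 23, the rest in 1s: 23 + 1 = 24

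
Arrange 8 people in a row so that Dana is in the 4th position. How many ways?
Fix one position: (8-1)! = 5040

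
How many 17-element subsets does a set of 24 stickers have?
C(24,17) = 24!/(17!×7!) = 346104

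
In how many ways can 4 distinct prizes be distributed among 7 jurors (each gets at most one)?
P(7,4) = 7!/(7-4)! = 840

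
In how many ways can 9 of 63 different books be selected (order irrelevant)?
C(63,9) = 63!/(9!×54!) = 23667689815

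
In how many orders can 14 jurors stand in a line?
14! = 87178291200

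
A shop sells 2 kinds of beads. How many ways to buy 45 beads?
C(45+2-1, 2-1) = C(46, 1) = 46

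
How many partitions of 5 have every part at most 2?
Let r_j(i) = number of partitions of i into parts ≤ j, for i = 0..5. r_1(i) = 1 for all i; r_j(i) = r_{j-1}(i) + r_j(i-j). Rows j = 2..2: ≤2: 1 1 2 2 3 3. r_2(5) = 3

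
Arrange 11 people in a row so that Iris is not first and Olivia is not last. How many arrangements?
By inclusion-exclusion: 11! - 2×(11-1)! + (11-2)! = 39916800 - 7257600 + 362880 = 33022080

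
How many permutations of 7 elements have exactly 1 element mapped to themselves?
Choose the 1 fixed point C(7,1) = 7, derange the rest: !6 = Σ_{j=0}^{6} (-1)^j·6!/j! = 720 - 720 + 360 - 120 + 30 - 6 + 1 = 265. Product = 7 × 265 = 1855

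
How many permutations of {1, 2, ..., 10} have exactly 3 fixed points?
Choose the 3 fixed points C(10,3) = 120, derange the rest: !7 = Σ_{j=0}^{7} (-1)^j·7!/j! = 5040 - 5040 + 2520 - 840 + 210 - 42 + 7 - 1 = 1854. Product = 120 × 1854 = 222480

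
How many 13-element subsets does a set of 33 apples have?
C(33,13) = 33!/(13!×20!) = 573166440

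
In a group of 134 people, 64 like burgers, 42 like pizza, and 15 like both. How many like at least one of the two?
|A∪B| = |A| + |B| - |A∩B| = 64 + 42 - 15 = 91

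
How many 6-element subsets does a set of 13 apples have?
C(13,6) = 13!/(6!×7!) = 1716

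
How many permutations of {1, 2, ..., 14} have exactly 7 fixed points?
Choose the 7 fixed points C(14,7) = 3432, derange the rest: !7 = Σ_{j=0}^{7} (-1)^j·7!/j! = 5040 - 5040 + 2520 - 840 + 210 - 42 + 7 - 1 = 1854. Product = 3432 × 1854 = 6362928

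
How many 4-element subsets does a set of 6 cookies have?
C(6,4) = 6!/(4!×2!) = 15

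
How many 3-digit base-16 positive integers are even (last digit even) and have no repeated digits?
Last∈{0,2,4,6,8,10,12,14}. Last=0: 210. Last nonzero: 7×14×P(14,1) = 1372. Total = 1582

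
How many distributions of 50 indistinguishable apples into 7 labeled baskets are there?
C(50+7-1, 7-1) = C(56, 6) = 32468436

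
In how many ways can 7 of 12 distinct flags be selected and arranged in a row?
P(12,7) = 12!/(12-7)! = 3991680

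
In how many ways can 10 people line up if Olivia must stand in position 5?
Fix one position: (10-1)! = 362880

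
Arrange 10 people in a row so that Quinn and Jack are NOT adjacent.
Total - adjacent = 10! - (10-1)!×2 = 3628800 - 725760 = 2903040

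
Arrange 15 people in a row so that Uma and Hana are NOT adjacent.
Total - adjacent = 15! - (15-1)!×2 = 1307674368000 - 174356582400 = 1133317785600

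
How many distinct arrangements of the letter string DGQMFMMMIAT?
11! / (1! × 4! × 1! × 1! × 1! × 1! × 1! × 1!) = 1663200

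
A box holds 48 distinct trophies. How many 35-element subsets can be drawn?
C(48,35) = 48!/(35!×13!) = 192928249296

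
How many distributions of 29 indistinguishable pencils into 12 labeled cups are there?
C(29+12-1, 12-1) = C(40, 11) = 2311801440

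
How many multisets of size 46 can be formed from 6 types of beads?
C(46+6-1, 6-1) = C(51, 5) = 2349060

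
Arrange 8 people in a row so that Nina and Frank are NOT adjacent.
Total - adjacent = 8! - (8-1)!×2 = 40320 - 10080 = 30240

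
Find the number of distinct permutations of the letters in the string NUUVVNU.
7! / (2! × 2! × 3!) = 210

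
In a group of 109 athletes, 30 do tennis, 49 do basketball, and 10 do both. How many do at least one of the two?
|A∪B| = |A| + |B| - |A∩B| = 30 + 49 - 10 = 69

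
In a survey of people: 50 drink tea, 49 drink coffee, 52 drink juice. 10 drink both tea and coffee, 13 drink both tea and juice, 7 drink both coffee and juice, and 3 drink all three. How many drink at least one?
|A∪B∪C| = 50+49+52-10-13-7+3 = 124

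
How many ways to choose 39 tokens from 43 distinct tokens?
C(43,39) = 43!/(39!×4!) = 123410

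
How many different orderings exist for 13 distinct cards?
13! = 6227020800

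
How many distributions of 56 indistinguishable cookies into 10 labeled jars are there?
C(56+10-1, 10-1) = C(65, 9) = 31966749880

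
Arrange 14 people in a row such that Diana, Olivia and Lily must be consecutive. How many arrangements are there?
Treat the 3 as one block: (14-3+1)! × 3! = 479001600 × 6 = 2874009600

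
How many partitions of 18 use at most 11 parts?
By conjugation, equals partitions of 18 into parts ≤ 11. Let r_j(i) = number of partitions of i into parts ≤ j, for i = 0..18. r_1(i) = 1 for all i; r_j(i) = r_{j-1}(i) + r_j(i-j). Rows j = 2..11: ≤2: 1 1 2 2 3 3 4 4 5 5 6 6 7 7 8 8 9 9 10; ≤3: 1 1 2 3 4 5 7 8 10 12 14 16 19 21 24 27 30 33 37; ≤4: 1 1 2 3 5 6 9 11 15 18 23 27 34 39 47 54 64 72 84; ≤5: 1 1 2 3 5 7 10 13 18 23 30 37 47 57 70 84 101 119 141; ≤6: 1 1 2 3 5 7 11 14 20 26 35 44 58 71 90 110 136 163 199; ≤7: 1 1 2 3 5 7 11 15 21 28 38 49 65 82 105 131 164 201 248; ≤8: 1 1 2 3 5 7 11 15 22 29 40 52 70 89 116 146 186 230 288; ≤9: 1 1 2 3 5 7 11 15 22 30 41 54 73 94 123 157 201 252 318; ≤10: 1 1 2 3 5 7 11 15 22 30 42 55 75 97 128 164 212 267 340; ≤11: 1 1 2 3 5 7 11 15 22 30 42 56 76 99 131 169 219 278 355. r_11(18) = 355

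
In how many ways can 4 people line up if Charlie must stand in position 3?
Fix one position: (4-1)! = 6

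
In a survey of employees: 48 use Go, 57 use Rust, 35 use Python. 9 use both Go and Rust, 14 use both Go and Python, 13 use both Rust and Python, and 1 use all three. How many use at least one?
|A∪B∪C| = 48+57+35-9-14-13+1 = 105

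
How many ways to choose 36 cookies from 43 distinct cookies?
C(43,36) = 43!/(36!×7!) = 32224114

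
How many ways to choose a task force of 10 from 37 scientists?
C(37,10) = 37!/(10!×27!) = 348330136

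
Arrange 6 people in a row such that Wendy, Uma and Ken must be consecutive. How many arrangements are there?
Treat the 3 as one block: (6-3+1)! × 3! = 24 × 6 = 144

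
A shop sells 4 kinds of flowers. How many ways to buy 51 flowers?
C(51+4-1, 4-1) = C(54, 3) = 24804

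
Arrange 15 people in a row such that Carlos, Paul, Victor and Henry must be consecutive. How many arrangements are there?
Treat the 4 as one block: (15-4+1)! × 4! = 479001600 × 24 = 11496038400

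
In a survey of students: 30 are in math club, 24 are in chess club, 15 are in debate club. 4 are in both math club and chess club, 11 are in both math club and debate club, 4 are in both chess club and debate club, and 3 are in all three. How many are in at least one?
|A∪B∪C| = 30+24+15-4-11-4+3 = 53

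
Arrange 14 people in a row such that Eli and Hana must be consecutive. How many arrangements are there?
Treat the 2 as one block: (14-2+1)! × 2! = 6227020800 × 2 = 12454041600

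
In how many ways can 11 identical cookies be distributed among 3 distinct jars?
C(11+3-1, 3-1) = C(13, 2) = 78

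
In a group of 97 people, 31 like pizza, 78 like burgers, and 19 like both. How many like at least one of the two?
|A∪B| = |A| + |B| - |A∩B| = 31 + 78 - 19 = 90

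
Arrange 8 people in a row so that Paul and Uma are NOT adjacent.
Total - adjacent = 8! - (8-1)!×2 = 40320 - 10080 = 30240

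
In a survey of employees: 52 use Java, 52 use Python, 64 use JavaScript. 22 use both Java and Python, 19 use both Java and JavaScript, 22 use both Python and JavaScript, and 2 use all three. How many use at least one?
|A∪B∪C| = 52+52+64-22-19-22+2 = 107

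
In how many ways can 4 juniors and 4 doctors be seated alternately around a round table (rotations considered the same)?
Fix one of the juniors: (4-1)! ways for the remaining juniors, × 4! ways for the doctors = 6 × 24 = 144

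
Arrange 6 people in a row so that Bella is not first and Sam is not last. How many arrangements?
By inclusion-exclusion: 6! - 2×(6-1)! + (6-2)! = 720 - 240 + 24 = 504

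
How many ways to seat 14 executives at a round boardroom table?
Circular: fix one position, arrange the rest. (14-1)! = 6227020800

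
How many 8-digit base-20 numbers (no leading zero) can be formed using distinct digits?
First digit: 19 choices (nonzero). Then descending: 19 × 19 × 18 × 17 × 16 × 15 × 14 × 13 = 4825154880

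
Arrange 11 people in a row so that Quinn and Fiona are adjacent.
Treat as block: (11-1)! × 2! = 3628800 × 2 = 7257600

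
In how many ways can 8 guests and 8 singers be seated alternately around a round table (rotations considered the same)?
Fix one of the guests: (8-1)! ways for the remaining guests, × 8! ways for the singers = 5040 × 40320 = 203212800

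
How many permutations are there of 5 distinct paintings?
5! = 120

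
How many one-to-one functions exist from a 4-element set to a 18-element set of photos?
P(18,4) = 18!/(18-4)! = 73440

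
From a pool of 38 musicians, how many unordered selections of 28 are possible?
C(38,28) = 38!/(28!×10!) = 472733756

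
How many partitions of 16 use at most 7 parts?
By conjugation, equals partitions of 16 into parts ≤ 7. Let r_j(i) = number of partitions of i into parts ≤ j, for i = 0..16. r_1(i) = 1 for all i; r_j(i) = r_{j-1}(i) + r_j(i-j). Rows j = 2..7: ≤2: 1 1 2 2 3 3 4 4 5 5 6 6 7 7 8 8 9; ≤3: 1 1 2 3 4 5 7 8 10 12 14 16 19 21 24 27 30; ≤4: 1 1 2 3 5 6 9 11 15 18 23 27 34 39 47 54 64; ≤5: 1 1 2 3 5 7 10 13 18 23 30 37 47 57 70 84 101; ≤6: 1 1 2 3 5 7 11 14 20 26 35 44 58 71 90 110 136; ≤7: 1 1 2 3 5 7 11 15 21 28 38 49 65 82 105 131 164. r_7(16) = 164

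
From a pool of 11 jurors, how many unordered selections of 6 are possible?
C(11,6) = 11!/(6!×5!) = 462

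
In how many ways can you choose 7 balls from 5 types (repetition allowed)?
C(7+5-1, 5-1) = C(11, 4) = 330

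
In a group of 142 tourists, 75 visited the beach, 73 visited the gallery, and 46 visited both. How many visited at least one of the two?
|A∪B| = |A| + |B| - |A∩B| = 75 + 73 - 46 = 102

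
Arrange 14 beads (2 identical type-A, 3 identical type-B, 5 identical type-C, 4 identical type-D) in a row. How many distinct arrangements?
14! / (2! × 3! × 5! × 4!) = 2522520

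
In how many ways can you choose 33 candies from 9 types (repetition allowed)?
C(33+9-1, 9-1) = C(41, 8) = 95548245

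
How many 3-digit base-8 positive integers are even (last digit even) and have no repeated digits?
Last∈{0,2,4,6}. Last=0: 42. Last nonzero: 3×6×P(6,1) = 108. Total = 150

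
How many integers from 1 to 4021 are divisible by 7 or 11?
⌊4021/7⌋ + ⌊4021/11⌋ - ⌊4021/77⌋ = 574 + 365 - 52 = 887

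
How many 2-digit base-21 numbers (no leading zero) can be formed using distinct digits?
First digit: 20 choices (nonzero). Then descending: 20 × 20 = 400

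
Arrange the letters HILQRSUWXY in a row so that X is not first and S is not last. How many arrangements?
By inclusion-exclusion: 10! - 2×(10-1)! + (10-2)! = 3628800 - 725760 + 40320 = 2943360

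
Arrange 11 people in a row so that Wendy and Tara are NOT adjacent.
Total - adjacent = 11! - (11-1)!×2 = 39916800 - 7257600 = 32659200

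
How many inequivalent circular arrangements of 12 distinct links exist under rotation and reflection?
(12-1)!/2 = 39916800/2 = 19958400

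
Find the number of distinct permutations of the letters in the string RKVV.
4! / (1! × 1! × 2!) = 12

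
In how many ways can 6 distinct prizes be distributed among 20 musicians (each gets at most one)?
P(20,6) = 20!/(20-6)! = 27907200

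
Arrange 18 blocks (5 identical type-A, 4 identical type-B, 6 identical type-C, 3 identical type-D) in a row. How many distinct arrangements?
18! / (5! × 4! × 6! × 3!) = 514594080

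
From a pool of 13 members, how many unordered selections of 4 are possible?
C(13,4) = 13!/(4!×9!) = 715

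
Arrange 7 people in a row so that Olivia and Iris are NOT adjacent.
Total - adjacent = 7! - (7-1)!×2 = 5040 - 1440 = 3600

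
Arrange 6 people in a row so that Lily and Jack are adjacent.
Treat as block: (6-1)! × 2! = 120 × 2 = 240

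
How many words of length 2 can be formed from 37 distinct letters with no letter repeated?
P(37,2) = 37!/(37-2)! = 1332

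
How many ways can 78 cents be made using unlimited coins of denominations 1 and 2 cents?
Coefficient of x^78 in 1/(1-x^1) · 1/(1-x^2). Use j coins of 2 for j = 0..⌊78/2⌋ = 39, the rest in 1s: 39 + 1 = 40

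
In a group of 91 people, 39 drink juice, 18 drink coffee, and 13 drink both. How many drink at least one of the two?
|A∪B| = |A| + |B| - |A∩B| = 39 + 18 - 13 = 44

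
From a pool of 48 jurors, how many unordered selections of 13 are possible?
C(48,13) = 48!/(13!×35!) = 192928249296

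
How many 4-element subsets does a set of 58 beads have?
C(58,4) = 58!/(4!×54!) = 424270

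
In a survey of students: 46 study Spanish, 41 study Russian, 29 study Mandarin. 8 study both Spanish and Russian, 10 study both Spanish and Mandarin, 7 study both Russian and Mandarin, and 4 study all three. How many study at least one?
|A∪B∪C| = 46+41+29-8-10-7+4 = 95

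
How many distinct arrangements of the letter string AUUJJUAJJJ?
10! / (2! × 3! × 5!) = 2520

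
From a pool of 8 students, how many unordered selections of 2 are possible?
C(8,2) = 8!/(2!×6!) = 28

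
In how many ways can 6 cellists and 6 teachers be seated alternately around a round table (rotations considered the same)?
Fix one of the cellists: (6-1)! ways for the remaining cellists, × 6! ways for the teachers = 120 × 720 = 86400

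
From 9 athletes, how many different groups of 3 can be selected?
C(9,3) = 9!/(3!×6!) = 84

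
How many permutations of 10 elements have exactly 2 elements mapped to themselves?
Choose the 2 fixed points C(10,2) = 45, derange the rest: !8 = Σ_{j=0}^{8} (-1)^j·8!/j! = 40320 - 40320 + 20160 - 6720 + 1680 - 336 + 56 - 8 + 1 = 14833. Product = 45 × 14833 = 667485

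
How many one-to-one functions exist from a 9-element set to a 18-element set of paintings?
P(18,9) = 18!/(18-9)! = 17643225600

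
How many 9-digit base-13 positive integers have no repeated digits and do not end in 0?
Last digit: 12 nonzero choices. First digit: 11 (nonzero, ≠last). Middle 7: P(11,7) = 1663200. Total = 219542400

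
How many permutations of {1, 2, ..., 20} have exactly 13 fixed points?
Choose the 13 fixed points C(20,13) = 77520, derange the rest: !7 = Σ_{j=0}^{7} (-1)^j·7!/j! = 5040 - 5040 + 2520 - 840 + 210 - 42 + 7 - 1 = 1854. Product = 77520 × 1854 = 143722080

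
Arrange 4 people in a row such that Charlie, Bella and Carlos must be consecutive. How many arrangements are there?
Treat the 3 as one block: (4-3+1)! × 3! = 2 × 6 = 12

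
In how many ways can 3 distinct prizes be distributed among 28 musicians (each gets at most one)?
P(28,3) = 28!/(28-3)! = 19656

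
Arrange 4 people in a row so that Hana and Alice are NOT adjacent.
Total - adjacent = 4! - (4-1)!×2 = 24 - 12 = 12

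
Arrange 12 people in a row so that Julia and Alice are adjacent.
Treat as block: (12-1)! × 2! = 39916800 × 2 = 79833600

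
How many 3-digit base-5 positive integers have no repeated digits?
First digit: 4 choices (nonzero). Then descending: 4 × 4 × 3 = 48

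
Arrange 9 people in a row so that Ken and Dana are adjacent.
Treat as block: (9-1)! × 2! = 40320 × 2 = 80640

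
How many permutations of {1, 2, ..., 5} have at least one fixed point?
Complement of the derangements. !5 = Σ_{j=0}^{5} (-1)^j·5!/j! = 120 - 120 + 60 - 20 + 5 - 1 = 44. 5! - !5 = 120 - 44 = 76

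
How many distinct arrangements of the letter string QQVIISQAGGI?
11! / (1! × 3! × 1! × 1! × 2! × 3!) = 554400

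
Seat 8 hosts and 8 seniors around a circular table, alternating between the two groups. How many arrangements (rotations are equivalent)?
Fix one of the hosts: (8-1)! ways for the remaining hosts, × 8! ways for the seniors = 5040 × 40320 = 203212800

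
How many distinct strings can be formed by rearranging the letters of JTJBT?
5! / (2! × 2! × 1!) = 30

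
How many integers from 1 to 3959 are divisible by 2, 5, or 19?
⌊3959/2⌋+⌊3959/5⌋+⌊3959/19⌋ - ⌊3959/10⌋-⌊3959/38⌋-⌊3959/95⌋ + ⌊3959/190⌋ = 1979+791+208 - 395-104-41 + 20 = 2458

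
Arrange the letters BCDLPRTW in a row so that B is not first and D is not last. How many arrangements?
By inclusion-exclusion: 8! - 2×(8-1)! + (8-2)! = 40320 - 10080 + 720 = 30960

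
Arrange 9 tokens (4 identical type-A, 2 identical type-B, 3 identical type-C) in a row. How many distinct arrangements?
9! / (4! × 2! × 3!) = 1260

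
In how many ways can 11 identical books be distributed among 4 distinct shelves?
C(11+4-1, 4-1) = C(14, 3) = 364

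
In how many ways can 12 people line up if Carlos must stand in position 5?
Fix one position: (12-1)! = 39916800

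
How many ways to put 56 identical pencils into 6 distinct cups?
C(56+6-1, 6-1) = C(61, 5) = 5949147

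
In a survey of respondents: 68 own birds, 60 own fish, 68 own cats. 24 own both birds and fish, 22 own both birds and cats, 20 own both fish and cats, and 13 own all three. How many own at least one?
|A∪B∪C| = 68+60+68-24-22-20+13 = 143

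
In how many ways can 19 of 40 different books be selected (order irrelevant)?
C(40,19) = 40!/(19!×21!) = 131282408400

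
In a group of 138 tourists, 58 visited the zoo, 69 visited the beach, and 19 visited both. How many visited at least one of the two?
|A∪B| = |A| + |B| - |A∩B| = 58 + 69 - 19 = 108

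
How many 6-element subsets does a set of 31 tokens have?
C(31,6) = 31!/(6!×25!) = 736281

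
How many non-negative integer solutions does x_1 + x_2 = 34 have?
C(34+2-1, 2-1) = C(35, 1) = 35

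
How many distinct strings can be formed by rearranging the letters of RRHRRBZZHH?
10! / (4! × 2! × 1! × 3!) = 12600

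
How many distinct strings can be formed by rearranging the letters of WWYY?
4! / (2! × 2!) = 6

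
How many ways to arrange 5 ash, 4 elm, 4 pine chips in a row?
13! / (5! × 4! × 4!) = 90090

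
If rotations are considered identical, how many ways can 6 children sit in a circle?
Circular: fix one position, arrange the rest. (6-1)! = 120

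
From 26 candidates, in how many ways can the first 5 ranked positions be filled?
P(26,5) = 26!/(26-5)! = 7893600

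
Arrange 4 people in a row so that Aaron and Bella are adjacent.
Treat as block: (4-1)! × 2! = 6 × 2 = 12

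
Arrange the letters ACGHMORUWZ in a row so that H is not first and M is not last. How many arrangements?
By inclusion-exclusion: 10! - 2×(10-1)! + (10-2)! = 3628800 - 725760 + 40320 = 2943360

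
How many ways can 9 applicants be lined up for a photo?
9! = 362880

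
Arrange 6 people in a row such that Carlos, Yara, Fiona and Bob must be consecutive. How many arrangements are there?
Treat the 4 as one block: (6-4+1)! × 4! = 6 × 24 = 144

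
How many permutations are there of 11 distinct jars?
11! = 39916800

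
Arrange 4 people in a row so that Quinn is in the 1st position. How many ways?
Fix one position: (4-1)! = 6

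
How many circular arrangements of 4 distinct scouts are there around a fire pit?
Circular: fix one position, arrange the rest. (4-1)! = 6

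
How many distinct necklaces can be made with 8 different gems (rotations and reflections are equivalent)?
(8-1)!/2 = 5040/2 = 2520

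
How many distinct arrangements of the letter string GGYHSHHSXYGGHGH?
15! / (1! × 5! × 2! × 2! × 5!) = 22702680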